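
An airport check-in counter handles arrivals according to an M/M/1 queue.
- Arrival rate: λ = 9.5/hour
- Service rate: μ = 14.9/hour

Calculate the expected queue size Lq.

ρ = λ/μ = 9.5/14.9 = 0.6376
For M/M/1: Lq = λ²/(μ(μ-λ))
Lq = 90.25/(14.9 × 5.40)
Lq = 1.1217 passengers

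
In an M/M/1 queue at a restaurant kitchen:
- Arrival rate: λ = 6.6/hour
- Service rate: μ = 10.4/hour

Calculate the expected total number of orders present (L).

ρ = λ/μ = 6.6/10.4 = 0.6346
For M/M/1: L = λ/(μ-λ)
L = 6.6/(10.4-6.6) = 6.6/3.80
L = 1.7368 orders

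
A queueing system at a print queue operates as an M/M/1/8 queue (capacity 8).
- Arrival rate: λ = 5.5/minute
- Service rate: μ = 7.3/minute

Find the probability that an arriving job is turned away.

ρ = λ/μ = 5.5/7.3 = 0.753425
P₀ = (1-ρ)/(1-ρ^(K+1)) = (1-0.753425)/(1-0.753425^9) = 0.2466/0.9218 = 0.2675
P_K = P₀×ρ^K = 0.2675 × 0.753425^8 = 0.2675 × 0.1038 = 0.02777
Blocking probability = 2.78%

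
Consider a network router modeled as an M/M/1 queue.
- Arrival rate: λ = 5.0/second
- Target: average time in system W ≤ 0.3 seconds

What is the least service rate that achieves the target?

For M/M/1: W = 1/(μ-λ)
Need W ≤ 0.3, so 1/(μ-λ) ≤ 0.3
μ - λ ≥ 1/0.3 = 3.3333
μ ≥ 5.0 + 3.3333 = 8.3333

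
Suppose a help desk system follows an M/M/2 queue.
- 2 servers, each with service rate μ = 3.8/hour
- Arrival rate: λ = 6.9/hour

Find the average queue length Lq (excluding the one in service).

Traffic intensity: ρ = λ/(cμ) = 6.9/(2×3.8) = 0.9079
Since ρ = 0.9079 < 1, system is stable.
Offered load a = λ/μ = cρ = 6.9/3.8 = 1.8158
P₀ = [ Σₙ₌₀^1 aⁿ/n! + a^2/(2!(1-ρ)) ]⁻¹
Σ = a^0/0! + a^1/1! = 1.0000 + 1.8158 = 2.8158
a^2/(2!(1-ρ)) = 3.29709/(2 × 0.0921053) = 17.8985
P₀ = 1/(2.8158 + 17.8985) = 0.04828
Lq = P₀·a^2·ρ / (2!(1-ρ)²) = 0.048276 × 3.2971 × 0.90789 / (2 × 0.0084834) = 8.5172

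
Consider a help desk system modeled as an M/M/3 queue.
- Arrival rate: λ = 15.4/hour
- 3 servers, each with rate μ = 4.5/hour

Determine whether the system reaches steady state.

Stability requires ρ = λ/(cμ) < 1
ρ = 15.4/(3 × 4.5) = 15.4/13.50 = 1.1407
Since 1.1407 ≥ 1, the system is UNSTABLE.
Need c > λ/μ = 15.4/4.5 = 3.42.
Minimum servers needed: c = 4.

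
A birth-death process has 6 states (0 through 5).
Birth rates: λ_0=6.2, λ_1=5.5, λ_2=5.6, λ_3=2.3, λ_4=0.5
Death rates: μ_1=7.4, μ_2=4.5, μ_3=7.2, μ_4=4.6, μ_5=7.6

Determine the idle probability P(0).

Ratios P(n)/P(0) = (λ₀···λₙ₋₁)/(μ₁···μₙ):
P(1)/P(0) = (6.2)/(7.4) = 0.837838
P(2)/P(0) = (6.2×5.5)/(7.4×4.5) = 1.02402
P(3)/P(0) = (6.2×5.5×5.6)/(7.4×4.5×7.2) = 0.796463
P(4)/P(0) = (6.2×5.5×5.6×2.3)/(7.4×4.5×7.2×4.6) = 0.398232
P(5)/P(0) = (6.2×5.5×5.6×2.3×0.5)/(7.4×4.5×7.2×4.6×7.6) = 0.0261994

Normalization: ∑ P(n) = 1
P(0) × (1.00000 + 0.837838 + 1.02402 + 0.796463 + 0.398232 + 0.0261994) = 1
P(0) × 4.0828 = 1
P(0) = 1/4.0828 = 0.2449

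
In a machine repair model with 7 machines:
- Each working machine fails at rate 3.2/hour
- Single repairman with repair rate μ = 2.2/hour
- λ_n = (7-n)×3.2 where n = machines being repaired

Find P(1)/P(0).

P(1)/P(0) = ∏_{i=0}^{1-1} λ_i/μ_{i+1}
= (7-0)×3.2/2.2
= 10.1818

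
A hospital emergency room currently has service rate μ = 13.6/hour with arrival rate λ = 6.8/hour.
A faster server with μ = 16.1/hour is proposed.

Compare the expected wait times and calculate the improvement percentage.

System 1: ρ₁ = 6.8/13.6 = 0.5000, W₁ = 1/(13.6-6.8) = 0.14706
System 2: ρ₂ = 6.8/16.1 = 0.4224, W₂ = 1/(16.1-6.8) = 0.10753
Improvement: (W₁-W₂)/W₁ = (0.14706-0.10753)/0.14706 = 26.88%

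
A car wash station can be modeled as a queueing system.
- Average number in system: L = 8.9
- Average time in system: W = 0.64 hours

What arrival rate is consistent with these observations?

Little's Law: L = λW, so λ = L/W
λ = 8.9/0.64 = 13.9062 cars/hour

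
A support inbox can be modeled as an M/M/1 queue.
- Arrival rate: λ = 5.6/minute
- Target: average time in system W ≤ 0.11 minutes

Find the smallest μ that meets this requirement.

For M/M/1: W = 1/(μ-λ)
Need W ≤ 0.11, so 1/(μ-λ) ≤ 0.11
μ - λ ≥ 1/0.11 = 9.0909
μ ≥ 5.6 + 9.0909 = 14.6909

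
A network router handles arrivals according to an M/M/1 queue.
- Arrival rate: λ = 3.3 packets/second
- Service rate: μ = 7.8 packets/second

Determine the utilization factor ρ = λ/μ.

Server utilization: ρ = λ/μ
ρ = 3.3/7.8 = 0.4231
The server is busy 42.31% of the time.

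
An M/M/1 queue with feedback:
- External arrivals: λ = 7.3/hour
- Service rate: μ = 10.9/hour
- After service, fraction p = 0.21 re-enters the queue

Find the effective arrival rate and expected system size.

Effective arrival rate: λ_eff = λ/(1-p) = 7.3/(1-0.21) = 7.3/0.79 = 9.24051
ρ = λ_eff/μ = 9.24051/10.9 = 0.847753
L = ρ/(1-ρ) = 0.847753/(1-0.847753) = 5.5683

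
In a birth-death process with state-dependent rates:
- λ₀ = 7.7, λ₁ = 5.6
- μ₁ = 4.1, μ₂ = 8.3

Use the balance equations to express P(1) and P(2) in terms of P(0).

Balance equations:
State 0: λ₀P₀ = μ₁P₁ → P₁ = (λ₀/μ₁)P₀ = (7.7/4.1)P₀ = 1.8780P₀
State 1: P₂ = (λ₀λ₁)/(μ₁μ₂)P₀ = (7.7×5.6)/(4.1×8.3)P₀ = 1.2671P₀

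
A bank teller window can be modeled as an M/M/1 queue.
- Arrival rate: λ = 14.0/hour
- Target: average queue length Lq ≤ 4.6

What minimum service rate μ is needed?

For M/M/1: Lq = λ²/(μ(μ-λ))
Need Lq ≤ 4.6, i.e. μ(μ-λ) ≥ λ²/4.6
μ² - 14.0μ - 196.00/4.6 ≥ 0  →  μ² - 14.0μ - 42.6087 ≥ 0
Quadratic formula (positive root): μ = [λ + √(λ² + 4×42.6087)]/2
Discriminant: 196.00 + 4×42.6087 = 366.4348, √366.4348 = 19.1425
μ ≥ (14.0 + 19.1425)/2 = 16.5712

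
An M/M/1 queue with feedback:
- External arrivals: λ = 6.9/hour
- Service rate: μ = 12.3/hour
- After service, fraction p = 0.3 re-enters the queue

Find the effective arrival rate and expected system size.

Effective arrival rate: λ_eff = λ/(1-p) = 6.9/(1-0.3) = 6.9/0.70 = 9.857143
ρ = λ_eff/μ = 9.857143/12.3 = 0.801394
L = ρ/(1-ρ) = 0.801394/(1-0.801394) = 4.0351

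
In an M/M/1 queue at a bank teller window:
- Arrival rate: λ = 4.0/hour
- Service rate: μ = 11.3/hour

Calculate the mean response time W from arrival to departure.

First, compute utilization: ρ = λ/μ = 4.0/11.3 = 0.3540
For M/M/1: W = 1/(μ-λ)
W = 1/(11.3-4.0) = 1/7.30
W = 0.1370 hours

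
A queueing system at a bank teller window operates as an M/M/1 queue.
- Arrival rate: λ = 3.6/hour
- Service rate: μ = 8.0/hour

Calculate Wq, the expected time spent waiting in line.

First, compute utilization: ρ = λ/μ = 3.6/8.0 = 0.4500
For M/M/1: Wq = λ/(μ(μ-λ))
Wq = 3.6/(8.0 × (8.0-3.6))
Wq = 3.6/(8.0 × 4.40)
Wq = 0.1023 hours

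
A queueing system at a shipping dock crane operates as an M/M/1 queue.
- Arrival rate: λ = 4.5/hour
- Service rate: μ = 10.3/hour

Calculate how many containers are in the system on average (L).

ρ = λ/μ = 4.5/10.3 = 0.4369
For M/M/1: L = λ/(μ-λ)
L = 4.5/(10.3-4.5) = 4.5/5.80
L = 0.7759 containers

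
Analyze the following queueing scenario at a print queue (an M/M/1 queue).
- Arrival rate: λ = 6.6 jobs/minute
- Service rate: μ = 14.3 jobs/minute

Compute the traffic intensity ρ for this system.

Server utilization: ρ = λ/μ
ρ = 6.6/14.3 = 0.4615
The server is busy 46.15% of the time.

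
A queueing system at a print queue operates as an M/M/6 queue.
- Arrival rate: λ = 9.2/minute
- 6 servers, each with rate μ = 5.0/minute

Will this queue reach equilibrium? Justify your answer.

Stability requires ρ = λ/(cμ) < 1
ρ = 9.2/(6 × 5.0) = 9.2/30.00 = 0.3067
Since 0.3067 < 1, the system is STABLE.
The servers are busy 30.67% of the time.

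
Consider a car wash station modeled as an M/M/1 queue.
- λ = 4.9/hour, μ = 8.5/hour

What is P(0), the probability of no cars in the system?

ρ = λ/μ = 4.9/8.5 = 0.5765
P(0) = 1 - ρ = 1 - 0.5765 = 0.4235
The server is idle 42.35% of the time.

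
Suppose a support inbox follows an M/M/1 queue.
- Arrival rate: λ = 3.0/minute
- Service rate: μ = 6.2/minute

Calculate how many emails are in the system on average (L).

ρ = λ/μ = 3.0/6.2 = 0.4839
For M/M/1: L = λ/(μ-λ)
L = 3.0/(6.2-3.0) = 3.0/3.20
L = 0.9375 emails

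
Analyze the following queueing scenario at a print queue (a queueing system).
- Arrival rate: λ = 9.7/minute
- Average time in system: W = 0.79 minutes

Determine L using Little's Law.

Little's Law: L = λW
L = 9.7 × 0.79 = 7.6630 jobs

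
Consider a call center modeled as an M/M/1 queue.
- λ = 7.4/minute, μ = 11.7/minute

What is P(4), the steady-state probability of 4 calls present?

ρ = λ/μ = 7.4/11.7 = 0.63248
P(n) = (1-ρ)ρⁿ
P(4) = (1-0.63248) × 0.63248^4
P(4) = 0.36752 × 0.16002
P(4) = 0.05881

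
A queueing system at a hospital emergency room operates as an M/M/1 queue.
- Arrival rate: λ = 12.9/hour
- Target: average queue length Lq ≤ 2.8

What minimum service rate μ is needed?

For M/M/1: Lq = λ²/(μ(μ-λ))
Need Lq ≤ 2.8, i.e. μ(μ-λ) ≥ λ²/2.8
μ² - 12.9μ - 166.41/2.8 ≥ 0  →  μ² - 12.9μ - 59.43214 ≥ 0
Quadratic formula (positive root): μ = [λ + √(λ² + 4×59.43214)]/2
Discriminant: 166.41 + 4×59.43214 = 404.1386, √404.1386 = 20.1032
μ ≥ (12.9 + 20.1032)/2 = 16.5016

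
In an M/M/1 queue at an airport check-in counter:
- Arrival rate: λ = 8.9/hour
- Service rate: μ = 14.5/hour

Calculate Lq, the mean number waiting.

ρ = λ/μ = 8.9/14.5 = 0.6138
For M/M/1: Lq = λ²/(μ(μ-λ))
Lq = 79.21/(14.5 × 5.60)
Lq = 0.9755 passengers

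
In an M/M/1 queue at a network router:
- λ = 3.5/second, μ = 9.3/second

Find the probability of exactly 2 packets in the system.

ρ = λ/μ = 3.5/9.3 = 0.37634
P(n) = (1-ρ)ρⁿ
P(2) = (1-0.37634) × 0.37634^2
P(2) = 0.62366 × 0.14163
P(2) = 0.08833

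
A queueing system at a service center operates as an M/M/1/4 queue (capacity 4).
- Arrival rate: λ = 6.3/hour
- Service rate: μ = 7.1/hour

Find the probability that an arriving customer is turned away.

ρ = λ/μ = 6.3/7.1 = 0.88732
P₀ = (1-ρ)/(1-ρ^(K+1)) = (1-0.88732)/(1-0.88732^5) = 0.1127/0.4500 = 0.2504
P_K = P₀×ρ^K = 0.2504 × 0.88732^4 = 0.2504 × 0.6199 = 0.1552
Blocking probability = 15.52%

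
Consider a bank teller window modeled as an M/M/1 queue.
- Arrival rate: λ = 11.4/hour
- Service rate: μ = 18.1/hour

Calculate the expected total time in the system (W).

First, compute utilization: ρ = λ/μ = 11.4/18.1 = 0.6298
For M/M/1: W = 1/(μ-λ)
W = 1/(18.1-11.4) = 1/6.70
W = 0.1493 hours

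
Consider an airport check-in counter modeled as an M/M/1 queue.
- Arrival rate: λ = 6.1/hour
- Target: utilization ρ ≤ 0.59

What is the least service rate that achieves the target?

ρ = λ/μ, so μ = λ/ρ
μ ≥ 6.1/0.59 = 10.3390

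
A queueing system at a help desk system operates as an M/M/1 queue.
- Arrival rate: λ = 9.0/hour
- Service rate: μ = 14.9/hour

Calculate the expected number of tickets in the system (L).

ρ = λ/μ = 9.0/14.9 = 0.6040
For M/M/1: L = λ/(μ-λ)
L = 9.0/(14.9-9.0) = 9.0/5.90
L = 1.5254 tickets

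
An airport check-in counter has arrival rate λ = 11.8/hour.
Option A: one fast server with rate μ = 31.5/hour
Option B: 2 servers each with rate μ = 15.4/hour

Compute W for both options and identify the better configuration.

Option A: single server μ = 31.5 (M/M/1)
  ρ_A = 11.8/31.5 = 0.3746
  W_A = 1/(μ-λ) = 1/(31.5-11.8) = 1/19.70 = 0.05076

Option B: 2 servers μ = 15.4 (M/M/2)
  ρ_B = λ/(cμ) = 11.8/(2×15.4) = 0.3831
  Offered load a = λ/μ = cρ = 11.8/15.4 = 0.7662
  P₀ = [ Σₙ₌₀^1 aⁿ/n! + a^2/(2!(1-ρ)) ]⁻¹
  Σ = a^0/0! + a^1/1! = 1.0000 + 0.7662 = 1.7662
  a^2/(2!(1-ρ)) = 0.58711/(2 × 0.61688) = 0.4759
  P₀ = 1/(1.7662 + 0.4759) = 0.4460
  Lq = P₀·a^2·ρ / (2!(1-ρ)²) = 0.4460 × 0.5871 × 0.3831 / (2 × 0.3805) = 0.1318
  Wq_B = Lq/λ = 0.1318/11.8 = 0.01117
  W_B = Wq_B + 1/μ = 0.01117 + 0.06494 = 0.07611

Since W_A = 0.05076 < W_B = 0.07611, Option A (single fast server) has the shorter time in system.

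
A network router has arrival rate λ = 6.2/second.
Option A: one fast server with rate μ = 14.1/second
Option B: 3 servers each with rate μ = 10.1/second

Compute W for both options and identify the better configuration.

Option A: single server μ = 14.1 (M/M/1)
  ρ_A = 6.2/14.1 = 0.4397
  W_A = 1/(μ-λ) = 1/(14.1-6.2) = 1/7.90 = 0.1266

Option B: 3 servers μ = 10.1 (M/M/3)
  ρ_B = λ/(cμ) = 6.2/(3×10.1) = 0.2046
  Offered load a = λ/μ = cρ = 6.2/10.1 = 0.6139
  P₀ = [ Σₙ₌₀^2 aⁿ/n! + a^3/(3!(1-ρ)) ]⁻¹
  Σ = a^0/0! + a^1/1! + a^2/2! = 1.0000 + 0.6139 + 0.1884 = 1.8023
  a^3/(3!(1-ρ)) = 0.2313/(6 × 0.7954) = 0.04847
  P₀ = 1/(1.8023 + 0.04847) = 0.5403
  Lq = P₀·a^3·ρ / (3!(1-ρ)²) = 0.54032 × 0.23132 × 0.20462 / (6 × 0.63263) = 0.006738
  Wq_B = Lq/λ = 0.006738/6.2 = 0.001087
  W_B = Wq_B + 1/μ = 0.001087 + 0.09901 = 0.1001

Since W_B = 0.1001 < W_A = 0.1266, Option B (multiple servers) has the shorter time in system.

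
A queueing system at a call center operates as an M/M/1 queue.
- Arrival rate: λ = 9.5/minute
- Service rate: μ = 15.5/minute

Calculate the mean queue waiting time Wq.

First, compute utilization: ρ = λ/μ = 9.5/15.5 = 0.6129
For M/M/1: Wq = λ/(μ(μ-λ))
Wq = 9.5/(15.5 × (15.5-9.5))
Wq = 9.5/(15.5 × 6.00)
Wq = 0.1022 minutes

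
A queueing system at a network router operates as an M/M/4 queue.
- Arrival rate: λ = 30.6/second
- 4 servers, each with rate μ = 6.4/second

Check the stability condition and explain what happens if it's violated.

Stability requires ρ = λ/(cμ) < 1
ρ = 30.6/(4 × 6.4) = 30.6/25.60 = 1.1953
Since 1.1953 ≥ 1, the system is UNSTABLE.
Need c > λ/μ = 30.6/6.4 = 4.78.
Minimum servers needed: c = 5.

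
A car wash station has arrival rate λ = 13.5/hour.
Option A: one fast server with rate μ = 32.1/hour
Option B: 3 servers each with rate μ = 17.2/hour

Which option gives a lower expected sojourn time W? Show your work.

Option A: single server μ = 32.1 (M/M/1)
  ρ_A = 13.5/32.1 = 0.4206
  W_A = 1/(μ-λ) = 1/(32.1-13.5) = 1/18.60 = 0.05376

Option B: 3 servers μ = 17.2 (M/M/3)
  ρ_B = λ/(cμ) = 13.5/(3×17.2) = 0.2616
  Offered load a = λ/μ = cρ = 13.5/17.2 = 0.7849
  P₀ = [ Σₙ₌₀^2 aⁿ/n! + a^3/(3!(1-ρ)) ]⁻¹
  Σ = a^0/0! + a^1/1! + a^2/2! = 1.0000 + 0.7849 + 0.3080 = 2.0929
  a^3/(3!(1-ρ)) = 0.4835/(6 × 0.7384) = 0.1091
  P₀ = 1/(2.0929 + 0.1091) = 0.4541
  Lq = P₀·a^3·ρ / (3!(1-ρ)²) = 0.4541 × 0.4835 × 0.2616 / (6 × 0.5452) = 0.01756
  Wq_B = Lq/λ = 0.01756/13.5 = 0.001301
  W_B = Wq_B + 1/μ = 0.001301 + 0.05814 = 0.05944

Since W_A = 0.05376 < W_B = 0.05944, Option A (single fast server) has the shorter time in system.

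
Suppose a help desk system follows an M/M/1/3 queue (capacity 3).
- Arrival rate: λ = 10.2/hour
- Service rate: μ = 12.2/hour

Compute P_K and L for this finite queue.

ρ = λ/μ = 10.2/12.2 = 0.83607
P₀ = (1-ρ)/(1-ρ^(K+1)) = (1-0.83607)/(1-0.83607^4) = 0.16393/0.51138 = 0.3206
P_K = P₀×ρ^K = 0.32056 × 0.83607^3 = 0.32056 × 0.58442 = 0.1873
Blocking probability P_3 = 0.1873 (18.73%)
L = ρ[1 - (K+1)ρ^K + Kρ^(K+1)] / [(1-ρ)(1-ρ^(K+1))]
L = 0.83607 × (1 - 4×0.584424 + 3×0.488619) / ((1 - 0.83607) × (1 - 0.488619)) = 1.2782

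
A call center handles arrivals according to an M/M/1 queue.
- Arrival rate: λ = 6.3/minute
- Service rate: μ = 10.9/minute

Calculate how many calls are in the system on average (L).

ρ = λ/μ = 6.3/10.9 = 0.5780
For M/M/1: L = λ/(μ-λ)
L = 6.3/(10.9-6.3) = 6.3/4.60
L = 1.3696 calls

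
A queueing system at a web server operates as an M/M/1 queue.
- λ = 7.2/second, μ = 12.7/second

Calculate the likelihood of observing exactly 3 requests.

ρ = λ/μ = 7.2/12.7 = 0.5669
P(n) = (1-ρ)ρⁿ
P(3) = (1-0.5669) × 0.5669^3
P(3) = 0.4331 × 0.1822
P(3) = 0.07891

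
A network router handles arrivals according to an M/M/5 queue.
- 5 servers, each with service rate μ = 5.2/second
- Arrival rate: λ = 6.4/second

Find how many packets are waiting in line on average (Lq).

Traffic intensity: ρ = λ/(cμ) = 6.4/(5×5.2) = 0.2462
Since ρ = 0.2462 < 1, system is stable.
Offered load a = λ/μ = cρ = 6.4/5.2 = 1.2308
P₀ = [ Σₙ₌₀^4 aⁿ/n! + a^5/(5!(1-ρ)) ]⁻¹
Σ = a^0/0! + a^1/1! + a^2/2! + a^3/3! + a^4/4! = 1.0000 + 1.2308 + 0.7574 + 0.3107 + 0.09561 = 3.3945
a^5/(5!(1-ρ)) = 2.8241/(120 × 0.7538) = 0.03122
P₀ = 1/(3.3945 + 0.03122) = 0.2919
Lq = P₀·a^5·ρ / (5!(1-ρ)²) = 0.2919 × 2.8241 × 0.2462 / (120 × 0.5683) = 0.002976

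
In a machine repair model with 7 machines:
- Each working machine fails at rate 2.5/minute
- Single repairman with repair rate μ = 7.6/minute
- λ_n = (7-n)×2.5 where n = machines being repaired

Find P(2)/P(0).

P(2)/P(0) = ∏_{i=0}^{2-1} λ_i/μ_{i+1}
= (7-0)×2.5/7.6 × (7-1)×2.5/7.6
= 4.5447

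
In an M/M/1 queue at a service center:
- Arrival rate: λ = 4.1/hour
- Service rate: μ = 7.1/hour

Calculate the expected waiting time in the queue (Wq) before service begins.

First, compute utilization: ρ = λ/μ = 4.1/7.1 = 0.5775
For M/M/1: Wq = λ/(μ(μ-λ))
Wq = 4.1/(7.1 × (7.1-4.1))
Wq = 4.1/(7.1 × 3.00)
Wq = 0.1925 hours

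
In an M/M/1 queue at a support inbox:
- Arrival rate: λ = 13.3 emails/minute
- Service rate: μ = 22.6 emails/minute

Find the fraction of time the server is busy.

Server utilization: ρ = λ/μ
ρ = 13.3/22.6 = 0.5885
The server is busy 58.85% of the time.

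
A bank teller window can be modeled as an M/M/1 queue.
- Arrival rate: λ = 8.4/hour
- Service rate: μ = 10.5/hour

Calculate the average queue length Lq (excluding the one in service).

ρ = λ/μ = 8.4/10.5 = 0.8000
For M/M/1: Lq = λ²/(μ(μ-λ))
Lq = 70.56/(10.5 × 2.10)
Lq = 3.2000 transactions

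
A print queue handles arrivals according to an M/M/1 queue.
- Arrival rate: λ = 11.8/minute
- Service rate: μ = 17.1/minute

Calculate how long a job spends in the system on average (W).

First, compute utilization: ρ = λ/μ = 11.8/17.1 = 0.6901
For M/M/1: W = 1/(μ-λ)
W = 1/(17.1-11.8) = 1/5.30
W = 0.1887 minutes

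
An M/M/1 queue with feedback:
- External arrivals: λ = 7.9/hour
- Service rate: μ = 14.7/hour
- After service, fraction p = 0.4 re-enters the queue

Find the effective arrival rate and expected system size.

Effective arrival rate: λ_eff = λ/(1-p) = 7.9/(1-0.4) = 7.9/0.60 = 13.16667
ρ = λ_eff/μ = 13.16667/14.7 = 0.895692
L = ρ/(1-ρ) = 0.895692/(1-0.895692) = 8.5870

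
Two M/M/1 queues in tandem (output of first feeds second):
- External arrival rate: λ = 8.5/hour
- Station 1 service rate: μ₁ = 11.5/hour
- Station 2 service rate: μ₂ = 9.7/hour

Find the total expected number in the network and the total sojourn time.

By Jackson's theorem, each station behaves as independent M/M/1.
Station 1: ρ₁ = 8.5/11.5 = 0.7391, L₁ = ρ₁/(1-ρ₁) = λ/(μ₁-λ) = 8.5/3.00 = 2.83333
Station 2: ρ₂ = 8.5/9.7 = 0.8763, L₂ = ρ₂/(1-ρ₂) = λ/(μ₂-λ) = 8.5/1.20 = 7.08333
Total: L = L₁ + L₂ = 2.83333 + 7.08333 = 9.9167
W = L/λ = 9.9167/8.5 = 1.1667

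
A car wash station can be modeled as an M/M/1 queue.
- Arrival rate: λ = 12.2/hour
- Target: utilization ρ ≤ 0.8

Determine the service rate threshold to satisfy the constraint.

ρ = λ/μ, so μ = λ/ρ
μ ≥ 12.2/0.8 = 15.2500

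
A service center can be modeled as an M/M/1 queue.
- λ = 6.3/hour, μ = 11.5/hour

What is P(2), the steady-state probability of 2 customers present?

ρ = λ/μ = 6.3/11.5 = 0.5478
P(n) = (1-ρ)ρⁿ
P(2) = (1-0.5478) × 0.5478^2
P(2) = 0.4522 × 0.3001
P(2) = 0.1357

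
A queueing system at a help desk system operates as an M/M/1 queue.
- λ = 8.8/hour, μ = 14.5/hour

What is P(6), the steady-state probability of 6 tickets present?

ρ = λ/μ = 8.8/14.5 = 0.6069
P(n) = (1-ρ)ρⁿ
P(6) = (1-0.6069) × 0.6069^6
P(6) = 0.3931 × 0.04997
P(6) = 0.01964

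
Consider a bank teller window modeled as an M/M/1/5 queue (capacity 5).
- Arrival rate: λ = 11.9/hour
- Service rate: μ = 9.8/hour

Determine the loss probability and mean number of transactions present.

ρ = λ/μ = 11.9/9.8 = 1.21429
P₀ = (1-ρ)/(1-ρ^(K+1)) = (1-1.21429)/(1-1.21429^6) = -0.2143/-2.2058 = 0.09715
P_K = P₀×ρ^K = 0.09715 × 1.21429^5 = 0.09715 × 2.6400 = 0.2565
Blocking probability P_5 = 0.2565 (25.65%)
L = ρ[1 - (K+1)ρ^K + Kρ^(K+1)] / [(1-ρ)(1-ρ^(K+1))]
L = 1.21429 × (1 - 6×2.640050 + 5×3.205786) / ((1 - 1.21429) × (1 - 3.205786)) = 3.0535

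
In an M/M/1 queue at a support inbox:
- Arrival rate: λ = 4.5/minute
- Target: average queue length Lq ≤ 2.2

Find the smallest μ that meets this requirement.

For M/M/1: Lq = λ²/(μ(μ-λ))
Need Lq ≤ 2.2, i.e. μ(μ-λ) ≥ λ²/2.2
μ² - 4.5μ - 20.25/2.2 ≥ 0  →  μ² - 4.5μ - 9.20455 ≥ 0
Quadratic formula (positive root): μ = [λ + √(λ² + 4×9.20455)]/2
Discriminant: 20.25 + 4×9.20455 = 57.0682, √57.0682 = 7.55435
μ ≥ (4.5 + 7.55435)/2 = 6.0272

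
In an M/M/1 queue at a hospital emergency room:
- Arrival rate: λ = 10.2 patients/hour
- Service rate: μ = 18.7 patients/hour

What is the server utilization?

Server utilization: ρ = λ/μ
ρ = 10.2/18.7 = 0.5455
The server is busy 54.55% of the time.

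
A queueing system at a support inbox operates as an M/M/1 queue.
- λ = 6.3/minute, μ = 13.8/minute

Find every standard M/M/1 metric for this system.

Step 1: ρ = λ/μ = 6.3/13.8 = 0.4565
Step 2: L = λ/(μ-λ) = 6.3/7.50 = 0.8400
Step 3: Lq = λ²/(μ(μ-λ)) = 39.69/(13.8×7.50) = 0.3835
Step 4: W = 1/(μ-λ) = 1/7.50 = 0.13333
Step 5: Wq = λ/(μ(μ-λ)) = 6.3/(13.8×7.50) = 0.06087
Step 6: P(0) = 1-ρ = 0.5435
Verify: L = λW = 6.3×0.13333 = 0.8400 ✔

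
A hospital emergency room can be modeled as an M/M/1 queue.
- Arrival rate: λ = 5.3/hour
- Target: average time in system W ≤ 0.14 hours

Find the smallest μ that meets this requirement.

For M/M/1: W = 1/(μ-λ)
Need W ≤ 0.14, so 1/(μ-λ) ≤ 0.14
μ - λ ≥ 1/0.14 = 7.1429
μ ≥ 5.3 + 7.1429 = 12.4429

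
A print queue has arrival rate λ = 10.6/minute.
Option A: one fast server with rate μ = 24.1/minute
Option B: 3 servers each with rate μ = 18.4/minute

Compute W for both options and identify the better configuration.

Option A: single server μ = 24.1 (M/M/1)
  ρ_A = 10.6/24.1 = 0.4398
  W_A = 1/(μ-λ) = 1/(24.1-10.6) = 1/13.50 = 0.07407

Option B: 3 servers μ = 18.4 (M/M/3)
  ρ_B = λ/(cμ) = 10.6/(3×18.4) = 0.1920
  Offered load a = λ/μ = cρ = 10.6/18.4 = 0.5761
  P₀ = [ Σₙ₌₀^2 aⁿ/n! + a^3/(3!(1-ρ)) ]⁻¹
  Σ = a^0/0! + a^1/1! + a^2/2! = 1.0000 + 0.5761 + 0.1659 = 1.7420
  a^3/(3!(1-ρ)) = 0.1912/(6 × 0.8080) = 0.03944
  P₀ = 1/(1.7420 + 0.03944) = 0.5613
  Lq = P₀·a^3·ρ / (3!(1-ρ)²) = 0.56134 × 0.19119 × 0.19203 / (6 × 0.65282) = 0.005262
  Wq_B = Lq/λ = 0.0052615/10.6 = 0.00049637
  W_B = Wq_B + 1/μ = 0.00049637 + 0.054348 = 0.05484

Since W_B = 0.05484 < W_A = 0.07407, Option B (multiple servers) has the shorter time in system.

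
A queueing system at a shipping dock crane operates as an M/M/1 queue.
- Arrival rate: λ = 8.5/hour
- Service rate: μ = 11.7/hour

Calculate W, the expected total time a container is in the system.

First, compute utilization: ρ = λ/μ = 8.5/11.7 = 0.7265
For M/M/1: W = 1/(μ-λ)
W = 1/(11.7-8.5) = 1/3.20
W = 0.3125 hours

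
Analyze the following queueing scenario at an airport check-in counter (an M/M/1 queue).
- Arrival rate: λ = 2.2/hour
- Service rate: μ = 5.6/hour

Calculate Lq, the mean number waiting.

ρ = λ/μ = 2.2/5.6 = 0.3929
For M/M/1: Lq = λ²/(μ(μ-λ))
Lq = 4.84/(5.6 × 3.40)
Lq = 0.2542 passengers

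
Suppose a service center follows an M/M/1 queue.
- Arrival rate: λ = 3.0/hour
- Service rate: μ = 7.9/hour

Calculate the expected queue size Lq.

ρ = λ/μ = 3.0/7.9 = 0.3797
For M/M/1: Lq = λ²/(μ(μ-λ))
Lq = 9.00/(7.9 × 4.90)
Lq = 0.2325 customers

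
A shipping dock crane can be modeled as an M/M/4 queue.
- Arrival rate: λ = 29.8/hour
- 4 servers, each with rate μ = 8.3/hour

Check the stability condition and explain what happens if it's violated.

Stability requires ρ = λ/(cμ) < 1
ρ = 29.8/(4 × 8.3) = 29.8/33.20 = 0.8976
Since 0.8976 < 1, the system is STABLE.
The servers are busy 89.76% of the time.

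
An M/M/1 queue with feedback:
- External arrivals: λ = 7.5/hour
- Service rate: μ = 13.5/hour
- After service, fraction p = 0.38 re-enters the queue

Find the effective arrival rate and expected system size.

Effective arrival rate: λ_eff = λ/(1-p) = 7.5/(1-0.38) = 7.5/0.62 = 12.09677
ρ = λ_eff/μ = 12.09677/13.5 = 0.896057
L = ρ/(1-ρ) = 0.896057/(1-0.896057) = 8.6207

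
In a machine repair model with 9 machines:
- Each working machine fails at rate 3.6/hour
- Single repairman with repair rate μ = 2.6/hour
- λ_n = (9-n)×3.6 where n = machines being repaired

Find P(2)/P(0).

P(2)/P(0) = ∏_{i=0}^{2-1} λ_i/μ_{i+1}
= (9-0)×3.6/2.6 × (9-1)×3.6/2.6
= 138.0355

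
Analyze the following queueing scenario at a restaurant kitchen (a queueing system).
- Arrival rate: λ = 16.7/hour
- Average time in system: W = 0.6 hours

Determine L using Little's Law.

Little's Law: L = λW
L = 16.7 × 0.6 = 10.0200 orders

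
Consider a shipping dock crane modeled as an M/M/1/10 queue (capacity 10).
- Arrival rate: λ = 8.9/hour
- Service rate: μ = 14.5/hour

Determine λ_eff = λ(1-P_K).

ρ = λ/μ = 8.9/14.5 = 0.6138
P₀ = (1-ρ)/(1-ρ^(K+1)) = (1-0.6138)/(1-0.6138^11) = 0.3862/0.9953 = 0.3880
P_K = P₀×ρ^K = 0.3880 × 0.6138^10 = 0.3880 × 0.007590 = 0.002945
λ_eff = λ(1-P_K) = 8.9 × (1 - 0.002945) = 8.9 × 0.99706 = 8.8738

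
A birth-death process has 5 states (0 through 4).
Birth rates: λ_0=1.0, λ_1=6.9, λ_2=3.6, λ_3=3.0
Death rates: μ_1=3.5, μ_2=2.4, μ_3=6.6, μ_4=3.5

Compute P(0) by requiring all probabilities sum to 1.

Ratios P(n)/P(0) = (λ₀···λₙ₋₁)/(μ₁···μₙ):
P(1)/P(0) = (1.0)/(3.5) = 0.2857
P(2)/P(0) = (1.0×6.9)/(3.5×2.4) = 0.8214
P(3)/P(0) = (1.0×6.9×3.6)/(3.5×2.4×6.6) = 0.4481
P(4)/P(0) = (1.0×6.9×3.6×3.0)/(3.5×2.4×6.6×3.5) = 0.3840

Normalization: ∑ P(n) = 1
P(0) × (1.0000 + 0.2857 + 0.8214 + 0.4481 + 0.3840) = 1
P(0) × 2.9392 = 1
P(0) = 1/2.9392 = 0.3402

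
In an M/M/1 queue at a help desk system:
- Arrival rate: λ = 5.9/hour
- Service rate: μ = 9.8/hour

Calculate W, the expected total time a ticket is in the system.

First, compute utilization: ρ = λ/μ = 5.9/9.8 = 0.6020
For M/M/1: W = 1/(μ-λ)
W = 1/(9.8-5.9) = 1/3.90
W = 0.2564 hours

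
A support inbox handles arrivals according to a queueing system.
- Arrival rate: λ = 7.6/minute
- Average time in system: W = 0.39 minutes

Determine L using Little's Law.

Little's Law: L = λW
L = 7.6 × 0.39 = 2.9640 emails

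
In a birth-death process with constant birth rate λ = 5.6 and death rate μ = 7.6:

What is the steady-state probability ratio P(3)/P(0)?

For constant rates: P(n)/P(0) = (λ/μ)^n
P(3)/P(0) = (5.6/7.6)^3 = 0.73684^3 = 0.4001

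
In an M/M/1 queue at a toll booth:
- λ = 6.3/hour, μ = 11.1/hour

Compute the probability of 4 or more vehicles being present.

ρ = λ/μ = 6.3/11.1 = 0.5676
P(N ≥ n) = ρⁿ
P(N ≥ 4) = 0.5676^4
P(N ≥ 4) = 0.1038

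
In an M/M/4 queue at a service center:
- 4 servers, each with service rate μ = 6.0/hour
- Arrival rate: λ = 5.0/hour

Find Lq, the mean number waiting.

Traffic intensity: ρ = λ/(cμ) = 5.0/(4×6.0) = 0.2083
Since ρ = 0.2083 < 1, system is stable.
Offered load a = λ/μ = cρ = 5.0/6.0 = 0.8333
P₀ = [ Σₙ₌₀^3 aⁿ/n! + a^4/(4!(1-ρ)) ]⁻¹
Σ = a^0/0! + a^1/1! + a^2/2! + a^3/3! = 1.0000 + 0.8333 + 0.3472 + 0.09645 = 2.2770
a^4/(4!(1-ρ)) = 0.4823/(24 × 0.7917) = 0.02538
P₀ = 1/(2.2770 + 0.02538) = 0.4343
Lq = P₀·a^4·ρ / (4!(1-ρ)²) = 0.4343 × 0.4823 × 0.2083 / (24 × 0.6267) = 0.002901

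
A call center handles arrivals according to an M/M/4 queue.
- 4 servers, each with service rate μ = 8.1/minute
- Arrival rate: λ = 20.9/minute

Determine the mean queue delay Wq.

Traffic intensity: ρ = λ/(cμ) = 20.9/(4×8.1) = 0.6451
Since ρ = 0.6451 < 1, system is stable.
Offered load a = λ/μ = cρ = 20.9/8.1 = 2.5802
P₀ = [ Σₙ₌₀^3 aⁿ/n! + a^4/(4!(1-ρ)) ]⁻¹
Σ = a^0/0! + a^1/1! + a^2/2! + a^3/3! = 1.00000 + 2.58025 + 3.32884 + 2.86307 = 9.7722
a^4/(4!(1-ρ)) = 44.3246/(24 × 0.35494) = 5.2033
P₀ = 1/(9.7722 + 5.2033) = 0.06678
Lq = P₀·a^4·ρ / (4!(1-ρ)²) = 0.066776 × 44.3246 × 0.64506 / (24 × 0.12598) = 0.6315
Wq = Lq/λ = 0.63146/20.9 = 0.03021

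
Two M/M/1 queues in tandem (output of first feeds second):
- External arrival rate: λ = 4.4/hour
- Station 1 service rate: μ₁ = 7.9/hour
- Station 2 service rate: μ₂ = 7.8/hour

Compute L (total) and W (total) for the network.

By Jackson's theorem, each station behaves as independent M/M/1.
Station 1: ρ₁ = 4.4/7.9 = 0.5570, L₁ = ρ₁/(1-ρ₁) = λ/(μ₁-λ) = 4.4/3.50 = 1.25714
Station 2: ρ₂ = 4.4/7.8 = 0.5641, L₂ = ρ₂/(1-ρ₂) = λ/(μ₂-λ) = 4.4/3.40 = 1.29412
Total: L = L₁ + L₂ = 1.25714 + 1.29412 = 2.5513
W = L/λ = 2.5513/4.4 = 0.5798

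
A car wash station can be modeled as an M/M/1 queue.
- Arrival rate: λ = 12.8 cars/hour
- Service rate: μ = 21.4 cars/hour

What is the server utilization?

Server utilization: ρ = λ/μ
ρ = 12.8/21.4 = 0.5981
The server is busy 59.81% of the time.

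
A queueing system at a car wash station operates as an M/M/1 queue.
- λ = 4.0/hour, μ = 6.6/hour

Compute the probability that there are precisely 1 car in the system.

ρ = λ/μ = 4.0/6.6 = 0.60606
P(n) = (1-ρ)ρⁿ
P(1) = (1-0.60606) × 0.60606^1
P(1) = 0.39394 × 0.60606
P(1) = 0.2388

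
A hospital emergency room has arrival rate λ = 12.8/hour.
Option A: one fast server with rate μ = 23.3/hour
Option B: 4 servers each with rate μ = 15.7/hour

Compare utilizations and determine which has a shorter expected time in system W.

Option A: single server μ = 23.3 (M/M/1)
  ρ_A = 12.8/23.3 = 0.5494
  W_A = 1/(μ-λ) = 1/(23.3-12.8) = 1/10.50 = 0.09524

Option B: 4 servers μ = 15.7 (M/M/4)
  ρ_B = λ/(cμ) = 12.8/(4×15.7) = 0.2038
  Offered load a = λ/μ = cρ = 12.8/15.7 = 0.8153
  P₀ = [ Σₙ₌₀^3 aⁿ/n! + a^4/(4!(1-ρ)) ]⁻¹
  Σ = a^0/0! + a^1/1! + a^2/2! + a^3/3! = 1.0000 + 0.81529 + 0.33235 + 0.090319 = 2.2380
  a^4/(4!(1-ρ)) = 0.4418/(24 × 0.7962) = 0.02312
  P₀ = 1/(2.2380 + 0.02312) = 0.4423
  Lq = P₀·a^4·ρ / (4!(1-ρ)²) = 0.4423 × 0.4418 × 0.2038 / (24 × 0.6339) = 0.002618
  Wq_B = Lq/λ = 0.0026179/12.8 = 0.00020452
  W_B = Wq_B + 1/μ = 0.00020452 + 0.063694 = 0.06390

Since W_B = 0.06390 < W_A = 0.09524, Option B (multiple servers) has the shorter time in system.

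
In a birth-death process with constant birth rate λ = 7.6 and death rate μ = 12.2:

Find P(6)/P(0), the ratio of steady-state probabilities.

For constant rates: P(n)/P(0) = (λ/μ)^n
P(6)/P(0) = (7.6/12.2)^6 = 0.62295^6 = 0.05844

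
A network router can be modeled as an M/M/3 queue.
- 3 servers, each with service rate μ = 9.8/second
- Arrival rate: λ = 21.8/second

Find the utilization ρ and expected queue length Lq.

Traffic intensity: ρ = λ/(cμ) = 21.8/(3×9.8) = 0.7415
Since ρ = 0.7415 < 1, system is stable.
Offered load a = λ/μ = cρ = 21.8/9.8 = 2.2245
P₀ = [ Σₙ₌₀^2 aⁿ/n! + a^3/(3!(1-ρ)) ]⁻¹
Σ = a^0/0! + a^1/1! + a^2/2! = 1.0000 + 2.2245 + 2.4742 = 5.6987
a^3/(3!(1-ρ)) = 11.0076/(6 × 0.258503) = 7.0970
P₀ = 1/(5.6987 + 7.0970) = 0.07815
Lq = P₀·a^3·ρ / (3!(1-ρ)²) = 0.0781516 × 11.0076 × 0.741497 / (6 × 0.0668240) = 1.5909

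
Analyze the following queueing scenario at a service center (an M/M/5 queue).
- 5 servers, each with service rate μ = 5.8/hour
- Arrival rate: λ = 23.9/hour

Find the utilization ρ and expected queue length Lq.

Traffic intensity: ρ = λ/(cμ) = 23.9/(5×5.8) = 0.8241
Since ρ = 0.8241 < 1, system is stable.
Offered load a = λ/μ = cρ = 23.9/5.8 = 4.1207
P₀ = [ Σₙ₌₀^4 aⁿ/n! + a^5/(5!(1-ρ)) ]⁻¹
Σ = a^0/0! + a^1/1! + a^2/2! + a^3/3! + a^4/4! = 1.0000 + 4.1207 + 8.4900 + 11.6616 + 12.0135 = 37.2858
a^5/(5!(1-ρ)) = 1188.0905/(120 × 0.175862) = 56.2984
P₀ = 1/(37.2858 + 56.2984) = 0.01069
Lq = P₀·a^5·ρ / (5!(1-ρ)²) = 0.0106856 × 1188.0905 × 0.824138 / (120 × 0.0309275) = 2.8192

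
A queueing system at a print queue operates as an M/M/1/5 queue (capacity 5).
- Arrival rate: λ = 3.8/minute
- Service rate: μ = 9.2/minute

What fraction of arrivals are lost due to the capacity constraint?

ρ = λ/μ = 3.8/9.2 = 0.413043
P₀ = (1-ρ)/(1-ρ^(K+1)) = (1-0.413043)/(1-0.413043^6) = 0.5870/0.9950 = 0.5899
P_K = P₀×ρ^K = 0.58989 × 0.413043^5 = 0.58989 × 0.012022 = 0.007092
Blocking probability = 0.71%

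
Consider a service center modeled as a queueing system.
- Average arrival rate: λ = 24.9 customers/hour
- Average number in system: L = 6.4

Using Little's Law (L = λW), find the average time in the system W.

Little's Law: L = λW, so W = L/λ
W = 6.4/24.9 = 0.2570 hours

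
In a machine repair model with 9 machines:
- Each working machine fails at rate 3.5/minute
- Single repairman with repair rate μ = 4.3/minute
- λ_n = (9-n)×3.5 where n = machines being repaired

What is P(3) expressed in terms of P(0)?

P(3)/P(0) = ∏_{i=0}^{3-1} λ_i/μ_{i+1}
= (9-0)×3.5/4.3 × (9-1)×3.5/4.3 × (9-2)×3.5/4.3
= 271.7874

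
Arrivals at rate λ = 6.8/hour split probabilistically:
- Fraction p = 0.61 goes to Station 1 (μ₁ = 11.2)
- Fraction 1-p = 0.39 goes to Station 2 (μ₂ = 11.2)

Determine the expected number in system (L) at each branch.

Effective rates: λ₁ = 6.8×0.61 = 4.148, λ₂ = 6.8×0.39 = 2.652
Station 1: ρ₁ = 4.148/11.2 = 0.37036, L₁ = ρ₁/(1-ρ₁) = 0.37036/(1-0.37036) = 0.5882
Station 2: ρ₂ = 2.652/11.2 = 0.236786, L₂ = ρ₂/(1-ρ₂) = 0.236786/(1-0.236786) = 0.3102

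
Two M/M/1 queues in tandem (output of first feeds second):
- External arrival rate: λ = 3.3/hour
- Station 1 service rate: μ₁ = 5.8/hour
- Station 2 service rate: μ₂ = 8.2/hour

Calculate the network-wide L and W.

By Jackson's theorem, each station behaves as independent M/M/1.
Station 1: ρ₁ = 3.3/5.8 = 0.5690, L₁ = ρ₁/(1-ρ₁) = λ/(μ₁-λ) = 3.3/2.50 = 1.3200
Station 2: ρ₂ = 3.3/8.2 = 0.4024, L₂ = ρ₂/(1-ρ₂) = λ/(μ₂-λ) = 3.3/4.90 = 0.6735
Total: L = L₁ + L₂ = 1.3200 + 0.6735 = 1.9935
W = L/λ = 1.9935/3.3 = 0.6041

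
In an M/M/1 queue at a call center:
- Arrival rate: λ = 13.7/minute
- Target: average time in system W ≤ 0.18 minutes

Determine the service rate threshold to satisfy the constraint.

For M/M/1: W = 1/(μ-λ)
Need W ≤ 0.18, so 1/(μ-λ) ≤ 0.18
μ - λ ≥ 1/0.18 = 5.5556
μ ≥ 13.7 + 5.5556 = 19.2556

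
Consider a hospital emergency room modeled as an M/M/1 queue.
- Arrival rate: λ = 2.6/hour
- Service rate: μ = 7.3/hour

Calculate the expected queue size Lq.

ρ = λ/μ = 2.6/7.3 = 0.3562
For M/M/1: Lq = λ²/(μ(μ-λ))
Lq = 6.76/(7.3 × 4.70)
Lq = 0.1970 patients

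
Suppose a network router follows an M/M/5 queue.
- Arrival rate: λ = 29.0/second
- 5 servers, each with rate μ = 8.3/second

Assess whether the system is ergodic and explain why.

Stability requires ρ = λ/(cμ) < 1
ρ = 29.0/(5 × 8.3) = 29.0/41.50 = 0.6988
Since 0.6988 < 1, the system is STABLE.
The servers are busy 69.88% of the time.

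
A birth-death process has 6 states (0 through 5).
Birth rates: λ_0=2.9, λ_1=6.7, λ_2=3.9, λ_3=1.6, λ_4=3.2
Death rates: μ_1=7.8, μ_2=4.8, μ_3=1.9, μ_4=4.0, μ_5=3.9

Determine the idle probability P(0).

Ratios P(n)/P(0) = (λ₀···λₙ₋₁)/(μ₁···μₙ):
P(1)/P(0) = (2.9)/(7.8) = 0.3718
P(2)/P(0) = (2.9×6.7)/(7.8×4.8) = 0.5190
P(3)/P(0) = (2.9×6.7×3.9)/(7.8×4.8×1.9) = 1.0652
P(4)/P(0) = (2.9×6.7×3.9×1.6)/(7.8×4.8×1.9×4.0) = 0.4261
P(5)/P(0) = (2.9×6.7×3.9×1.6×3.2)/(7.8×4.8×1.9×4.0×3.9) = 0.3496

Normalization: ∑ P(n) = 1
P(0) × (1.0000 + 0.3718 + 0.5190 + 1.0652 + 0.4261 + 0.3496) = 1
P(0) × 3.7317 = 1
P(0) = 1/3.7317 = 0.2680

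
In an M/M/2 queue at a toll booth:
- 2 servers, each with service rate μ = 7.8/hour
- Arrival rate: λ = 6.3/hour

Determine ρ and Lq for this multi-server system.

Traffic intensity: ρ = λ/(cμ) = 6.3/(2×7.8) = 0.4038
Since ρ = 0.4038 < 1, system is stable.
Offered load a = λ/μ = cρ = 6.3/7.8 = 0.8077
P₀ = [ Σₙ₌₀^1 aⁿ/n! + a^2/(2!(1-ρ)) ]⁻¹
Σ = a^0/0! + a^1/1! = 1.0000 + 0.8077 = 1.8077
a^2/(2!(1-ρ)) = 0.6524/(2 × 0.5962) = 0.5471
P₀ = 1/(1.8077 + 0.5471) = 0.4247
Lq = P₀·a^2·ρ / (2!(1-ρ)²) = 0.4247 × 0.6524 × 0.4038 / (2 × 0.3554) = 0.1574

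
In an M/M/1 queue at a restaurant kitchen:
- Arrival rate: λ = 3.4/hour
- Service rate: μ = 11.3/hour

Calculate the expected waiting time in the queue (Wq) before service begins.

First, compute utilization: ρ = λ/μ = 3.4/11.3 = 0.3009
For M/M/1: Wq = λ/(μ(μ-λ))
Wq = 3.4/(11.3 × (11.3-3.4))
Wq = 3.4/(11.3 × 7.90)
Wq = 0.03809 hours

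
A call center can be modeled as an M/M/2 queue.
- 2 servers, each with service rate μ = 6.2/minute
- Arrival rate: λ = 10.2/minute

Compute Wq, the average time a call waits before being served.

Traffic intensity: ρ = λ/(cμ) = 10.2/(2×6.2) = 0.8226
Since ρ = 0.8226 < 1, system is stable.
Offered load a = λ/μ = cρ = 10.2/6.2 = 1.6452
P₀ = [ Σₙ₌₀^1 aⁿ/n! + a^2/(2!(1-ρ)) ]⁻¹
Σ = a^0/0! + a^1/1! = 1.0000 + 1.6452 = 2.6452
a^2/(2!(1-ρ)) = 2.70656/(2 × 0.177419) = 7.6276
P₀ = 1/(2.64516 + 7.62757) = 0.09735
Lq = P₀·a^2·ρ / (2!(1-ρ)²) = 0.097345 × 2.7066 × 0.82258 / (2 × 0.031478) = 3.4425
Wq = Lq/λ = 3.4425/10.2 = 0.3375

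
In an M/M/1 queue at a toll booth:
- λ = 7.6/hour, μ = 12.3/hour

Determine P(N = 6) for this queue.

ρ = λ/μ = 7.6/12.3 = 0.61789
P(n) = (1-ρ)ρⁿ
P(6) = (1-0.61789) × 0.61789^6
P(6) = 0.3821 × 0.05565
P(6) = 0.02126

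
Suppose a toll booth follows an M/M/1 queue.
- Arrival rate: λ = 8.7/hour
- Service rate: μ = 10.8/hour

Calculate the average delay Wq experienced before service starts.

First, compute utilization: ρ = λ/μ = 8.7/10.8 = 0.8056
For M/M/1: Wq = λ/(μ(μ-λ))
Wq = 8.7/(10.8 × (10.8-8.7))
Wq = 8.7/(10.8 × 2.10)
Wq = 0.3836 hours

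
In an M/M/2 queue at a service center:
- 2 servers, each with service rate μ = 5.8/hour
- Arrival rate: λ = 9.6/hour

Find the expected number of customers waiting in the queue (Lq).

Traffic intensity: ρ = λ/(cμ) = 9.6/(2×5.8) = 0.8276
Since ρ = 0.8276 < 1, system is stable.
Offered load a = λ/μ = cρ = 9.6/5.8 = 1.6552
P₀ = [ Σₙ₌₀^1 aⁿ/n! + a^2/(2!(1-ρ)) ]⁻¹
Σ = a^0/0! + a^1/1! = 1.0000 + 1.6552 = 2.6552
a^2/(2!(1-ρ)) = 2.73960/(2 × 0.172414) = 7.9448
P₀ = 1/(2.6552 + 7.9448) = 0.09434
Lq = P₀·a^2·ρ / (2!(1-ρ)²) = 0.0943396 × 2.73960 × 0.827586 / (2 × 0.0297265) = 3.5977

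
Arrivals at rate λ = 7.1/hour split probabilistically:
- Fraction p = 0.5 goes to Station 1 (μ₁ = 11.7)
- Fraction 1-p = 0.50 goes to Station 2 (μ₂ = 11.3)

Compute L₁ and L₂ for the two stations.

Effective rates: λ₁ = 7.1×0.5 = 3.55, λ₂ = 7.1×0.50 = 3.55
Station 1: ρ₁ = 3.55/11.7 = 0.30342, L₁ = ρ₁/(1-ρ₁) = 0.30342/(1-0.30342) = 0.4356
Station 2: ρ₂ = 3.55/11.3 = 0.31416, L₂ = ρ₂/(1-ρ₂) = 0.31416/(1-0.31416) = 0.4581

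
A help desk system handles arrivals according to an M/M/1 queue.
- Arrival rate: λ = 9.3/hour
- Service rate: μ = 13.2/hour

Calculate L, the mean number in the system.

ρ = λ/μ = 9.3/13.2 = 0.7045
For M/M/1: L = λ/(μ-λ)
L = 9.3/(13.2-9.3) = 9.3/3.90
L = 2.3846 tickets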